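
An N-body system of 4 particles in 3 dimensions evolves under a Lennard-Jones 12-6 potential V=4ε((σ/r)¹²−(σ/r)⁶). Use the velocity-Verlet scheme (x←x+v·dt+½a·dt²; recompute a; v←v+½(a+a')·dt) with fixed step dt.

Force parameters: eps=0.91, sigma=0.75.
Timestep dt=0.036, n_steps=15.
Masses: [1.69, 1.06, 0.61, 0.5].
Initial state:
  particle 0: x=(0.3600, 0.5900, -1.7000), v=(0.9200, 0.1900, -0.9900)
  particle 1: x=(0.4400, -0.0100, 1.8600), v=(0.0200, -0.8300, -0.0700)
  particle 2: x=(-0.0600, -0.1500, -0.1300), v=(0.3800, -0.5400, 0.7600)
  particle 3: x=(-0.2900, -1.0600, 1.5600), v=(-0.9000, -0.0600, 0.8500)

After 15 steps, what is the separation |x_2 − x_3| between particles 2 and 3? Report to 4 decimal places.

step 0: x0=(0.3600, 0.5900, -1.7000) x1=(0.4400, -0.0100, 1.8600) x2=(-0.0600, -0.1500, -0.1300) x3=(-0.2900, -1.0600, 1.5600)
step 1: x0=(0.3931, 0.5968, -1.7356) x1=(0.4405, -0.0401, 1.8574) x2=(-0.0463, -0.1694, -0.1026) x3=(-0.3220, -1.0616, 1.5907)
step 2: x0=(0.4262, 0.6036, -1.7712) x1=(0.4407, -0.0708, 1.8546) x2=(-0.0326, -0.1888, -0.0752) x3=(-0.3531, -1.0620, 1.6216)
step 3: x0=(0.4593, 0.6104, -1.8068) x1=(0.4403, -0.1021, 1.8516) x2=(-0.0188, -0.2083, -0.0478) x3=(-0.3833, -1.0611, 1.6528)
step 4: x0=(0.4924, 0.6172, -1.8423) x1=(0.4395, -0.1339, 1.8485) x2=(-0.0051, -0.2277, -0.0203) x3=(-0.4124, -1.0590, 1.6841)
step 5: x0=(0.5255, 0.6240, -1.8778) x1=(0.4380, -0.1664, 1.8453) x2=(0.0087, -0.2471, 0.0074) x3=(-0.4403, -1.0555, 1.7155)
step 6: x0=(0.5586, 0.6308, -1.9133) x1=(0.4360, -0.1994, 1.8418) x2=(0.0225, -0.2666, 0.0352) x3=(-0.4668, -1.0507, 1.7470)
step 7: x0=(0.5917, 0.6376, -1.9488) x1=(0.4333, -0.2331, 1.8383) x2=(0.0363, -0.2860, 0.0631) x3=(-0.4920, -1.0445, 1.7786)
step 8: x0=(0.6247, 0.6443, -1.9843) x1=(0.4298, -0.2675, 1.8346) x2=(0.0501, -0.3055, 0.0912) x3=(-0.5155, -1.0369, 1.8103)
step 9: x0=(0.6578, 0.6511, -2.0198) x1=(0.4255, -0.3025, 1.8309) x2=(0.0640, -0.3250, 0.1195) x3=(-0.5372, -1.0279, 1.8418)
step 10: x0=(0.6909, 0.6579, -2.0552) x1=(0.4202, -0.3382, 1.8270) x2=(0.0778, -0.3445, 0.1479) x3=(-0.5570, -1.0173, 1.8733)
step 11: x0=(0.7240, 0.6646, -2.0907) x1=(0.4139, -0.3746, 1.8231) x2=(0.0917, -0.3640, 0.1767) x3=(-0.5746, -1.0053, 1.9046)
step 12: x0=(0.7570, 0.6714, -2.1262) x1=(0.4065, -0.4118, 1.8192) x2=(0.1056, -0.3836, 0.2056) x3=(-0.5899, -0.9917, 1.9357)
step 13: x0=(0.7901, 0.6781, -2.1616) x1=(0.3978, -0.4496, 1.8152) x2=(0.1195, -0.4031, 0.2349) x3=(-0.6025, -0.9765, 1.9663)
step 14: x0=(0.8232, 0.6849, -2.1971) x1=(0.3877, -0.4882, 1.8113) x2=(0.1334, -0.4227, 0.2646) x3=(-0.6120, -0.9598, 1.9964)
step 15: x0=(0.8563, 0.6917, -2.2326) x1=(0.3760, -0.5275, 1.8075) x2=(0.1474, -0.4424, 0.2946) x3=(-0.6183, -0.9415, 2.0258)

1.9577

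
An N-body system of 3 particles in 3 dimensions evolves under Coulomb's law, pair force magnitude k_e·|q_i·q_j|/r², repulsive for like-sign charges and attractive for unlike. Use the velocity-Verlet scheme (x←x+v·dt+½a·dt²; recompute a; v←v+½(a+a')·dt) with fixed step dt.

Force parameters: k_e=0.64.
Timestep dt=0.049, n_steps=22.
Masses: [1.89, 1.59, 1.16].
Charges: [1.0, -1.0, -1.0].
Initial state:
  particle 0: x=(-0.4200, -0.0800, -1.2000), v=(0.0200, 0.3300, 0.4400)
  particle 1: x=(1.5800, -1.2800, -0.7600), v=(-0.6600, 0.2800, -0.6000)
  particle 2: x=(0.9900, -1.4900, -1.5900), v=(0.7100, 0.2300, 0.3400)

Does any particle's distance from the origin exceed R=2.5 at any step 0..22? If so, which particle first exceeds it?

step 0: x0=(-0.4200, -0.0800, -1.2000) x1=(1.5800, -1.2800, -0.7600) x2=(0.9900, -1.4900, -1.5900)
step 1: x0=(-0.4189, -0.0639, -1.1784) x1=(1.5478, -1.2661, -0.7891) x2=(1.0243, -1.4787, -1.5738)
step 2: x0=(-0.4175, -0.0481, -1.1569) x1=(1.5161, -1.2520, -0.8173) x2=(1.0577, -1.4676, -1.5587)
step 3: x0=(-0.4159, -0.0324, -1.1354) x1=(1.4848, -1.2374, -0.8446) x2=(1.0900, -1.4566, -1.5449)
step 4: x0=(-0.4140, -0.0170, -1.1139) x1=(1.4540, -1.2224, -0.8707) x2=(1.1211, -1.4459, -1.5326)
step 5: x0=(-0.4118, -0.0017, -1.0924) x1=(1.4238, -1.2068, -0.8955) x2=(1.1512, -1.4357, -1.5222)
step 6: x0=(-0.4094, 0.0133, -1.0709) x1=(1.3940, -1.1905, -0.9187) x2=(1.1800, -1.4261, -1.5139)
step 7: x0=(-0.4067, 0.0281, -1.0494) x1=(1.3648, -1.1734, -0.9400) x2=(1.2077, -1.4173, -1.5081)
step 8: x0=(-0.4038, 0.0427, -1.0280) x1=(1.3360, -1.1552, -0.9592) x2=(1.2345, -1.4096, -1.5052)
step 9: x0=(-0.4006, 0.0571, -1.0066) x1=(1.3075, -1.1358, -0.9762) x2=(1.2604, -1.4032, -1.5054)
step 10: x0=(-0.3971, 0.0713, -0.9852) x1=(1.2790, -1.1151, -0.9906) x2=(1.2859, -1.3984, -1.5089)
step 11: x0=(-0.3933, 0.0853, -0.9639) x1=(1.2502, -1.0929, -1.0027) x2=(1.3112, -1.3951, -1.5156)
step 12: x0=(-0.3893, 0.0991, -0.9426) x1=(1.2210, -1.0692, -1.0124) x2=(1.3367, -1.3936, -1.5255)
step 13: x0=(-0.3850, 0.1127, -0.9214) x1=(1.1912, -1.0441, -1.0201) x2=(1.3627, -1.3938, -1.5382)
step 14: x0=(-0.3804, 0.1260, -0.9001) x1=(1.1605, -1.0175, -1.0258) x2=(1.3893, -1.3955, -1.5533)
step 15: x0=(-0.3755, 0.1391, -0.8790) x1=(1.1289, -0.9897, -1.0300) x2=(1.4167, -1.3986, -1.5705)
step 16: x0=(-0.3704, 0.1520, -0.8579) x1=(1.0964, -0.9607, -1.0329) x2=(1.4450, -1.4030, -1.5895)
step 17: x0=(-0.3650, 0.1647, -0.8369) x1=(1.0630, -0.9307, -1.0347) x2=(1.4740, -1.4084, -1.6099)
step 18: x0=(-0.3593, 0.1772, -0.8159) x1=(1.0288, -0.8998, -1.0355) x2=(1.5037, -1.4146, -1.6314)
step 19: x0=(-0.3533, 0.1894, -0.7950) x1=(0.9937, -0.8680, -1.0355) x2=(1.5341, -1.4217, -1.6539)
step 20: x0=(-0.3470, 0.2014, -0.7742) x1=(0.9578, -0.8355, -1.0349) x2=(1.5650, -1.4293, -1.6772)
step 21: x0=(-0.3404, 0.2131, -0.7534) x1=(0.9212, -0.8023, -1.0337) x2=(1.5966, -1.4375, -1.7011)
step 22: x0=(-0.3335, 0.2246, -0.7328) x1=(0.8838, -0.7685, -1.0321) x2=(1.6285, -1.4462, -1.7255)

yes, particle 2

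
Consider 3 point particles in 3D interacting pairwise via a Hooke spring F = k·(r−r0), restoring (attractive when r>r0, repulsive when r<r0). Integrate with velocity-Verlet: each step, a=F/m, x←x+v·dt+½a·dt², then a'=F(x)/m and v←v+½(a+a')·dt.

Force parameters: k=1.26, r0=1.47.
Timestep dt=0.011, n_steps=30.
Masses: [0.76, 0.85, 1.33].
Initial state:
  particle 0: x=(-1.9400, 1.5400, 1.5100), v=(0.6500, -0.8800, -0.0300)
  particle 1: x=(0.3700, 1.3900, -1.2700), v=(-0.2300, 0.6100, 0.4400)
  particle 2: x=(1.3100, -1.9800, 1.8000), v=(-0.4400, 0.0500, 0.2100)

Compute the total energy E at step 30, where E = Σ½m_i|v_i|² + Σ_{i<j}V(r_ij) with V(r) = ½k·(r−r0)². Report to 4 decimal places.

step 0: x0=(-1.9400, 1.5400, 1.5100) x1=(0.3700, 1.3900, -1.2700) x2=(1.3100, -1.9800, 1.8000)
step 1: x0=(-1.9325, 1.5301, 1.5095) x1=(0.3674, 1.3965, -1.2648) x2=(1.3050, -1.9792, 1.8022)
step 2: x0=(-1.9242, 1.5196, 1.5088) x1=(0.3647, 1.4026, -1.2590) x2=(1.2997, -1.9778, 1.8041)
step 3: x0=(-1.9153, 1.5087, 1.5077) x1=(0.3618, 1.4083, -1.2525) x2=(1.2940, -1.9759, 1.8057)
step 4: x0=(-1.9056, 1.4973, 1.5064) x1=(0.3588, 1.4136, -1.2453) x2=(1.2880, -1.9735, 1.8071)
step 5: x0=(-1.8952, 1.4853, 1.5048) x1=(0.3557, 1.4185, -1.2374) x2=(1.2817, -1.9705, 1.8083)
step 6: x0=(-1.8842, 1.4729, 1.5029) x1=(0.3525, 1.4230, -1.2289) x2=(1.2750, -1.9669, 1.8091)
step 7: x0=(-1.8724, 1.4601, 1.5007) x1=(0.3492, 1.4271, -1.2197) x2=(1.2681, -1.9629, 1.8097)
step 8: x0=(-1.8599, 1.4467, 1.4982) x1=(0.3457, 1.4308, -1.2099) x2=(1.2608, -1.9583, 1.8101)
step 9: x0=(-1.8468, 1.4329, 1.4955) x1=(0.3421, 1.4340, -1.1994) x2=(1.2532, -1.9532, 1.8101)
step 10: x0=(-1.8329, 1.4186, 1.4925) x1=(0.3384, 1.4369, -1.1883) x2=(1.2453, -1.9475, 1.8099)
step 11: x0=(-1.8185, 1.4038, 1.4892) x1=(0.3346, 1.4393, -1.1766) x2=(1.2371, -1.9413, 1.8095)
step 12: x0=(-1.8033, 1.3886, 1.4857) x1=(0.3307, 1.4413, -1.1642) x2=(1.2286, -1.9346, 1.8088)
step 13: x0=(-1.7875, 1.3730, 1.4819) x1=(0.3267, 1.4429, -1.1511) x2=(1.2197, -1.9274, 1.8078)
step 14: x0=(-1.7710, 1.3569, 1.4779) x1=(0.3225, 1.4440, -1.1375) x2=(1.2106, -1.9196, 1.8066)
step 15: x0=(-1.7539, 1.3404, 1.4736) x1=(0.3183, 1.4448, -1.1232) x2=(1.2012, -1.9114, 1.8052)
step 16: x0=(-1.7362, 1.3235, 1.4691) x1=(0.3139, 1.4451, -1.1083) x2=(1.1914, -1.9026, 1.8035)
step 17: x0=(-1.7179, 1.3062, 1.4643) x1=(0.3095, 1.4451, -1.0928) x2=(1.1814, -1.8933, 1.8015)
step 18: x0=(-1.6989, 1.2884, 1.4593) x1=(0.3050, 1.4446, -1.0767) x2=(1.1711, -1.8836, 1.7993)
step 19: x0=(-1.6794, 1.2703, 1.4541) x1=(0.3004, 1.4437, -1.0600) x2=(1.1605, -1.8733, 1.7968)
step 20: x0=(-1.6593, 1.2517, 1.4486) x1=(0.2957, 1.4423, -1.0427) x2=(1.1497, -1.8626, 1.7941)
step 21: x0=(-1.6386, 1.2328, 1.4429) x1=(0.2909, 1.4406, -1.0248) x2=(1.1385, -1.8513, 1.7911)
step 22: x0=(-1.6173, 1.2135, 1.4370) x1=(0.2860, 1.4384, -1.0064) x2=(1.1271, -1.8396, 1.7880)
step 23: x0=(-1.5955, 1.1938, 1.4309) x1=(0.2810, 1.4359, -0.9874) x2=(1.1155, -1.8274, 1.7845)
step 24: x0=(-1.5731, 1.1737, 1.4246) x1=(0.2760, 1.4329, -0.9678) x2=(1.1035, -1.8147, 1.7808)
step 25: x0=(-1.5502, 1.1533, 1.4180) x1=(0.2709, 1.4295, -0.9477) x2=(1.0913, -1.8016, 1.7769)
step 26: x0=(-1.5268, 1.1326, 1.4113) x1=(0.2657, 1.4257, -0.9271) x2=(1.0789, -1.7880, 1.7728)
step 27: x0=(-1.5028, 1.1115, 1.4044) x1=(0.2605, 1.4215, -0.9059) x2=(1.0662, -1.7740, 1.7684)
step 28: x0=(-1.4784, 1.0901, 1.3973) x1=(0.2551, 1.4169, -0.8842) x2=(1.0532, -1.7595, 1.7639)
step 29: x0=(-1.4535, 1.0684, 1.3900) x1=(0.2498, 1.4119, -0.8620) x2=(1.0401, -1.7446, 1.7590)
step 30: x0=(-1.4281, 1.0463, 1.3825) x1=(0.2444, 1.4065, -0.8393) x2=(1.0267, -1.7292, 1.7540)
step 0 velocities: v0=(0.6500, -0.8800, -0.0300) v1=(-0.2300, 0.6100, 0.4400) v2=(-0.4400, 0.0500, 0.2100)
step 0: KE=0.8778, PE=16.2797, E=17.1575
step 30 velocities: v0=(2.3282, -2.0174, -0.6856) v1=(-0.4952, -0.5088, 2.0864) v2=(-1.2295, 1.4149, -0.4676)
step 30: KE=8.3312, PE=8.8254, E=17.1566

17.1566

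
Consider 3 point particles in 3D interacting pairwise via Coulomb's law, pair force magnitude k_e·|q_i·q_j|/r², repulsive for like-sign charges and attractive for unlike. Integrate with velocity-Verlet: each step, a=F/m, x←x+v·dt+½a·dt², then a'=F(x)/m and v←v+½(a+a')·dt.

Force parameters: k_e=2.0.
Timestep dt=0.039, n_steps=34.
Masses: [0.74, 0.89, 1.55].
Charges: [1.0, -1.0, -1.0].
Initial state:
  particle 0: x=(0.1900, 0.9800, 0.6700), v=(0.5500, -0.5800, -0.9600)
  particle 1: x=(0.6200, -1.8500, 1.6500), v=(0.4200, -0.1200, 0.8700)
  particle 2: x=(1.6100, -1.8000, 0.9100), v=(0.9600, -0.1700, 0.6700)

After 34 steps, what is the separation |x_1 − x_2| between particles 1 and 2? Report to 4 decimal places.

3.1226

step 0: x0=(0.1900, 0.9800, 0.6700) x1=(0.6200, -1.8500, 1.6500) x2=(1.6100, -1.8000, 0.9100)
step 1: x0=(0.2116, 0.9570, 0.6326) x1=(0.6355, -1.8546, 1.6845) x2=(1.6479, -1.8065, 0.9357)
step 2: x0=(0.2334, 0.9332, 0.5955) x1=(0.6491, -1.8588, 1.7202) x2=(1.6867, -1.8128, 0.9607)
step 3: x0=(0.2555, 0.9086, 0.5586) x1=(0.6611, -1.8629, 1.7570) x2=(1.7264, -1.8189, 0.9850)
step 4: x0=(0.2778, 0.8833, 0.5218) x1=(0.6714, -1.8666, 1.7948) x2=(1.7669, -1.8247, 1.0086)
step 5: x0=(0.3004, 0.8571, 0.4854) x1=(0.6802, -1.8701, 1.8335) x2=(1.8082, -1.8304, 1.0315)
step 6: x0=(0.3233, 0.8303, 0.4492) x1=(0.6874, -1.8733, 1.8731) x2=(1.8502, -1.8358, 1.0537)
step 7: x0=(0.3464, 0.8027, 0.4133) x1=(0.6932, -1.8762, 1.9135) x2=(1.8929, -1.8411, 1.0754)
step 8: x0=(0.3698, 0.7744, 0.3777) x1=(0.6977, -1.8789, 1.9546) x2=(1.9362, -1.8462, 1.0966)
step 9: x0=(0.3934, 0.7453, 0.3424) x1=(0.7009, -1.8813, 1.9965) x2=(1.9802, -1.8510, 1.1171)
step 10: x0=(0.4173, 0.7156, 0.3074) x1=(0.7029, -1.8834, 2.0389) x2=(2.0247, -1.8557, 1.1372)
step 11: x0=(0.4414, 0.6852, 0.2727) x1=(0.7038, -1.8853, 2.0819) x2=(2.0698, -1.8603, 1.1568)
step 12: x0=(0.4658, 0.6541, 0.2385) x1=(0.7036, -1.8869, 2.1254) x2=(2.1154, -1.8646, 1.1759)
step 13: x0=(0.4904, 0.6223, 0.2045) x1=(0.7024, -1.8882, 2.1693) x2=(2.1614, -1.8688, 1.1946)
step 14: x0=(0.5153, 0.5899, 0.1710) x1=(0.7002, -1.8893, 2.2137) x2=(2.2078, -1.8728, 1.2129)
step 15: x0=(0.5404, 0.5569, 0.1378) x1=(0.6972, -1.8902, 2.2584) x2=(2.2547, -1.8767, 1.2308)
step 16: x0=(0.5657, 0.5233, 0.1051) x1=(0.6933, -1.8908, 2.3035) x2=(2.3019, -1.8804, 1.2483)
step 17: x0=(0.5913, 0.4891, 0.0727) x1=(0.6887, -1.8912, 2.3489) x2=(2.3494, -1.8840, 1.2654)
step 18: x0=(0.6171, 0.4543, 0.0408) x1=(0.6833, -1.8913, 2.3945) x2=(2.3973, -1.8874, 1.2822)
step 19: x0=(0.6432, 0.4189, 0.0093) x1=(0.6772, -1.8912, 2.4403) x2=(2.4454, -1.8907, 1.2987)
step 20: x0=(0.6695, 0.3830, -0.0218) x1=(0.6704, -1.8910, 2.4864) x2=(2.4939, -1.8938, 1.3148)
step 21: x0=(0.6960, 0.3466, -0.0525) x1=(0.6631, -1.8905, 2.5326) x2=(2.5425, -1.8968, 1.3307)
step 22: x0=(0.7227, 0.3097, -0.0827) x1=(0.6552, -1.8898, 2.5789) x2=(2.5914, -1.8997, 1.3462)
step 23: x0=(0.7497, 0.2722, -0.1125) x1=(0.6467, -1.8890, 2.6254) x2=(2.6405, -1.9024, 1.3615)
step 24: x0=(0.7768, 0.2344, -0.1418) x1=(0.6377, -1.8879, 2.6720) x2=(2.6897, -1.9050, 1.3765)
step 25: x0=(0.8042, 0.1960, -0.1707) x1=(0.6282, -1.8867, 2.7187) x2=(2.7392, -1.9075, 1.3912)
step 26: x0=(0.8318, 0.1572, -0.1992) x1=(0.6183, -1.8854, 2.7654) x2=(2.7888, -1.9099, 1.4057)
step 27: x0=(0.8597, 0.1180, -0.2271) x1=(0.6080, -1.8839, 2.8123) x2=(2.8385, -1.9122, 1.4199)
step 28: x0=(0.8877, 0.0784, -0.2547) x1=(0.5973, -1.8822, 2.8591) x2=(2.8884, -1.9143, 1.4338)
step 29: x0=(0.9159, 0.0384, -0.2818) x1=(0.5861, -1.8804, 2.9060) x2=(2.9384, -1.9164, 1.4476)
step 30: x0=(0.9444, -0.0020, -0.3084) x1=(0.5747, -1.8785, 2.9530) x2=(2.9885, -1.9183, 1.4611)
step 31: x0=(0.9730, -0.0427, -0.3346) x1=(0.5628, -1.8764, 2.9999) x2=(3.0387, -1.9202, 1.4744)
step 32: x0=(1.0018, -0.0838, -0.3604) x1=(0.5507, -1.8742, 3.0469) x2=(3.0889, -1.9219, 1.4875)
step 33: x0=(1.0309, -0.1252, -0.3857) x1=(0.5383, -1.8720, 3.0938) x2=(3.1393, -1.9236, 1.5003)
step 34: x0=(1.0601, -0.1669, -0.4106) x1=(0.5256, -1.8696, 3.1408) x2=(3.1897, -1.9252, 1.5130)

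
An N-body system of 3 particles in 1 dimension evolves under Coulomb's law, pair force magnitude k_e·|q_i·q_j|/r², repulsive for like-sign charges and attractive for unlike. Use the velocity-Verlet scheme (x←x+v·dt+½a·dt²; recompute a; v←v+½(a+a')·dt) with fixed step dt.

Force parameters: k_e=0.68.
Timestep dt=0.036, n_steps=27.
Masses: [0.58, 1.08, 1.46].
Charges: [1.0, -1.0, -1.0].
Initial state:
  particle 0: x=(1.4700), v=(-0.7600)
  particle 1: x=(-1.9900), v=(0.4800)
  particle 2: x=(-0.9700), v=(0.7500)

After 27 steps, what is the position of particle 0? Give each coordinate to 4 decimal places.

step 0: x0=(1.4700) x1=(-1.9900) x2=(-0.9700)
step 1: x0=(1.4424) x1=(-1.9731) x2=(-0.9427)
step 2: x0=(1.4145) x1=(-1.9569) x2=(-0.9146)
step 3: x0=(1.3861) x1=(-1.9413) x2=(-0.8860)
step 4: x0=(1.3573) x1=(-1.9264) x2=(-0.8566)
step 5: x0=(1.3281) x1=(-1.9122) x2=(-0.8266)
step 6: x0=(1.2984) x1=(-1.8985) x2=(-0.7960)
step 7: x0=(1.2682) x1=(-1.8855) x2=(-0.7647)
step 8: x0=(1.2374) x1=(-1.8730) x2=(-0.7328)
step 9: x0=(1.2062) x1=(-1.8611) x2=(-0.7003)
step 10: x0=(1.1743) x1=(-1.8497) x2=(-0.6672)
step 11: x0=(1.1418) x1=(-1.8388) x2=(-0.6334)
step 12: x0=(1.1087) x1=(-1.8283) x2=(-0.5991)
step 13: x0=(1.0749) x1=(-1.8183) x2=(-0.5642)
step 14: x0=(1.0403) x1=(-1.8087) x2=(-0.5286)
step 15: x0=(1.0049) x1=(-1.7996) x2=(-0.4924)
step 16: x0=(0.9687) x1=(-1.7907) x2=(-0.4556)
step 17: x0=(0.9315) x1=(-1.7823) x2=(-0.4182)
step 18: x0=(0.8932) x1=(-1.7742) x2=(-0.3801)
step 19: x0=(0.8539) x1=(-1.7663) x2=(-0.3413)
step 20: x0=(0.8132) x1=(-1.7588) x2=(-0.3018)
step 21: x0=(0.7711) x1=(-1.7515) x2=(-0.2616)
step 22: x0=(0.7273) x1=(-1.7445) x2=(-0.2205)
step 23: x0=(0.6815) x1=(-1.7376) x2=(-0.1784)
step 24: x0=(0.6335) x1=(-1.7310) x2=(-0.1354)
step 25: x0=(0.5826) x1=(-1.7246) x2=(-0.0910)
step 26: x0=(0.5281) x1=(-1.7183) x2=(-0.0451)
step 27: x0=(0.4687) x1=(-1.7121) x2=(0.0029)

(0.4687)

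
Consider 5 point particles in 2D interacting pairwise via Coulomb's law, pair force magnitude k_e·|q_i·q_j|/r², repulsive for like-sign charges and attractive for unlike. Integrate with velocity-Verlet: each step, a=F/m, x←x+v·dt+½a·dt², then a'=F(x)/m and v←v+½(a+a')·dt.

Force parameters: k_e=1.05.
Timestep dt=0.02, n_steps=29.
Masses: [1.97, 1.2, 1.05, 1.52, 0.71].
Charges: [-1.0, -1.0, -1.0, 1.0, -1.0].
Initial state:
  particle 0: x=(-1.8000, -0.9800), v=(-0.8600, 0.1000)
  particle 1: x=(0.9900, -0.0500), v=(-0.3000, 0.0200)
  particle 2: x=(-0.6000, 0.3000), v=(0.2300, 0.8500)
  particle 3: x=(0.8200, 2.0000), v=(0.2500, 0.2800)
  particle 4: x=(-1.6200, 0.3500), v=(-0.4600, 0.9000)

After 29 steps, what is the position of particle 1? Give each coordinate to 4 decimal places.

(0.9043, -0.0239)

step 0: x0=(-1.8000, -0.9800) x1=(0.9900, -0.0500) x2=(-0.6000, 0.3000) x3=(0.8200, 2.0000) x4=(-1.6200, 0.3500)
step 1: x0=(-1.8172, -0.9781) x1=(0.9841, -0.0496) x2=(-0.5952, 0.3171) x3=(0.8250, 2.0055) x4=(-1.6295, 0.3682)
step 2: x0=(-1.8346, -0.9763) x1=(0.9784, -0.0491) x2=(-0.5901, 0.3343) x3=(0.8299, 2.0109) x4=(-1.6395, 0.3868)
step 3: x0=(-1.8519, -0.9747) x1=(0.9729, -0.0485) x2=(-0.5846, 0.3518) x3=(0.8347, 2.0162) x4=(-1.6500, 0.4058)
step 4: x0=(-1.8694, -0.9733) x1=(0.9677, -0.0480) x2=(-0.5787, 0.3694) x3=(0.8394, 2.0213) x4=(-1.6610, 0.4251)
step 5: x0=(-1.8869, -0.9720) x1=(0.9626, -0.0473) x2=(-0.5726, 0.3871) x3=(0.8441, 2.0263) x4=(-1.6725, 0.4449)
step 6: x0=(-1.9046, -0.9708) x1=(0.9578, -0.0466) x2=(-0.5661, 0.4051) x3=(0.8487, 2.0311) x4=(-1.6845, 0.4650)
step 7: x0=(-1.9222, -0.9698) x1=(0.9532, -0.0459) x2=(-0.5593, 0.4232) x3=(0.8533, 2.0358) x4=(-1.6970, 0.4854)
step 8: x0=(-1.9400, -0.9689) x1=(0.9488, -0.0451) x2=(-0.5522, 0.4415) x3=(0.8577, 2.0404) x4=(-1.7098, 0.5062)
step 9: x0=(-1.9578, -0.9682) x1=(0.9446, -0.0443) x2=(-0.5449, 0.4599) x3=(0.8621, 2.0448) x4=(-1.7231, 0.5273)
step 10: x0=(-1.9757, -0.9675) x1=(0.9406, -0.0435) x2=(-0.5373, 0.4785) x3=(0.8664, 2.0491) x4=(-1.7368, 0.5488)
step 11: x0=(-1.9936, -0.9670) x1=(0.9368, -0.0426) x2=(-0.5295, 0.4973) x3=(0.8707, 2.0532) x4=(-1.7509, 0.5706)
step 12: x0=(-2.0116, -0.9667) x1=(0.9333, -0.0417) x2=(-0.5214, 0.5163) x3=(0.8748, 2.0573) x4=(-1.7653, 0.5927)
step 13: x0=(-2.0297, -0.9664) x1=(0.9299, -0.0407) x2=(-0.5130, 0.5354) x3=(0.8789, 2.0611) x4=(-1.7802, 0.6151)
step 14: x0=(-2.0478, -0.9662) x1=(0.9268, -0.0397) x2=(-0.5045, 0.5548) x3=(0.8829, 2.0649) x4=(-1.7953, 0.6378)
step 15: x0=(-2.0660, -0.9662) x1=(0.9238, -0.0388) x2=(-0.4958, 0.5743) x3=(0.8868, 2.0685) x4=(-1.8108, 0.6608)
step 16: x0=(-2.0842, -0.9663) x1=(0.9211, -0.0377) x2=(-0.4868, 0.5940) x3=(0.8907, 2.0720) x4=(-1.8266, 0.6840)
step 17: x0=(-2.1025, -0.9664) x1=(0.9186, -0.0367) x2=(-0.4777, 0.6138) x3=(0.8944, 2.0753) x4=(-1.8428, 0.7076)
step 18: x0=(-2.1208, -0.9667) x1=(0.9163, -0.0357) x2=(-0.4683, 0.6339) x3=(0.8981, 2.0785) x4=(-1.8592, 0.7314)
step 19: x0=(-2.1392, -0.9671) x1=(0.9142, -0.0346) x2=(-0.4588, 0.6541) x3=(0.9017, 2.0816) x4=(-1.8759, 0.7555)
step 20: x0=(-2.1577, -0.9675) x1=(0.9123, -0.0335) x2=(-0.4492, 0.6745) x3=(0.9052, 2.0845) x4=(-1.8929, 0.7799)
step 21: x0=(-2.1762, -0.9681) x1=(0.9107, -0.0325) x2=(-0.4393, 0.6951) x3=(0.9086, 2.0873) x4=(-1.9102, 0.8045)
step 22: x0=(-2.1947, -0.9687) x1=(0.9092, -0.0314) x2=(-0.4293, 0.7159) x3=(0.9119, 2.0900) x4=(-1.9277, 0.8293)
step 23: x0=(-2.2133, -0.9694) x1=(0.9079, -0.0303) x2=(-0.4192, 0.7369) x3=(0.9152, 2.0925) x4=(-1.9454, 0.8544)
step 24: x0=(-2.2319, -0.9703) x1=(0.9068, -0.0292) x2=(-0.4089, 0.7581) x3=(0.9183, 2.0949) x4=(-1.9634, 0.8798)
step 25: x0=(-2.2506, -0.9711) x1=(0.9059, -0.0281) x2=(-0.3985, 0.7795) x3=(0.9214, 2.0971) x4=(-1.9816, 0.9053)
step 26: x0=(-2.2693, -0.9721) x1=(0.9052, -0.0271) x2=(-0.3879, 0.8011) x3=(0.9243, 2.0992) x4=(-2.0000, 0.9311)
step 27: x0=(-2.2881, -0.9732) x1=(0.9047, -0.0260) x2=(-0.3772, 0.8229) x3=(0.9272, 2.1012) x4=(-2.0186, 0.9571)
step 28: x0=(-2.3069, -0.9743) x1=(0.9044, -0.0249) x2=(-0.3663, 0.8449) x3=(0.9300, 2.1030) x4=(-2.0375, 0.9833)
step 29: x0=(-2.3257, -0.9755) x1=(0.9043, -0.0239) x2=(-0.3554, 0.8671) x3=(0.9326, 2.1047) x4=(-2.0565, 1.0098)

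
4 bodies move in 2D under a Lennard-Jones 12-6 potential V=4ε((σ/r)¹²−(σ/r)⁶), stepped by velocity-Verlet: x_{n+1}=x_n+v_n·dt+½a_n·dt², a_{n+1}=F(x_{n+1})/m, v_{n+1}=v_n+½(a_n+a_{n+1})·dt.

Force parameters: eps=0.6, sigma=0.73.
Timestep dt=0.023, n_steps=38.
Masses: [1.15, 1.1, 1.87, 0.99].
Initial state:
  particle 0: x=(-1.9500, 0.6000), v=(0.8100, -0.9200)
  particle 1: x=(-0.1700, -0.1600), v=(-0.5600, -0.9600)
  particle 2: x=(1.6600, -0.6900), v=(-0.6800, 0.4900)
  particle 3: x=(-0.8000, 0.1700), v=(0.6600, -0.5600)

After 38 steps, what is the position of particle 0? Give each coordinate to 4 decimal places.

step 0: x0=(-1.9500, 0.6000) x1=(-0.1700, -0.1600) x2=(1.6600, -0.6900) x3=(-0.8000, 0.1700)
step 1: x0=(-1.9313, 0.5788) x1=(-0.1761, -0.1856) x2=(1.6444, -0.6787) x3=(-0.7924, 0.1611)
step 2: x0=(-1.9123, 0.5575) x1=(-0.1676, -0.2195) x2=(1.6287, -0.6675) x3=(-0.8014, 0.1615)
step 3: x0=(-1.8931, 0.5361) x1=(-0.1527, -0.2572) x2=(1.6130, -0.6562) x3=(-0.8178, 0.1661)
step 4: x0=(-1.8735, 0.5146) x1=(-0.1366, -0.2956) x2=(1.5974, -0.6449) x3=(-0.8358, 0.1718)
step 5: x0=(-1.8535, 0.4930) x1=(-0.1209, -0.3337) x2=(1.5817, -0.6336) x3=(-0.8539, 0.1773)
step 6: x0=(-1.8329, 0.4712) x1=(-0.1060, -0.3714) x2=(1.5660, -0.6223) x3=(-0.8717, 0.1825)
step 7: x0=(-1.8117, 0.4491) x1=(-0.0918, -0.4085) x2=(1.5503, -0.6111) x3=(-0.8895, 0.1872)
step 8: x0=(-1.7897, 0.4269) x1=(-0.0782, -0.4451) x2=(1.5346, -0.5998) x3=(-0.9076, 0.1918)
step 9: x0=(-1.7668, 0.4044) x1=(-0.0650, -0.4814) x2=(1.5188, -0.5885) x3=(-0.9261, 0.1962)
step 10: x0=(-1.7431, 0.3817) x1=(-0.0521, -0.5174) x2=(1.5030, -0.5772) x3=(-0.9451, 0.2005)
step 11: x0=(-1.7195, 0.3591) x1=(-0.0395, -0.5532) x2=(1.4872, -0.5659) x3=(-0.9638, 0.2046)
step 12: x0=(-1.6985, 0.3369) x1=(-0.0270, -0.5888) x2=(1.4714, -0.5546) x3=(-0.9792, 0.2078)
step 13: x0=(-1.6862, 0.3163) x1=(-0.0146, -0.6242) x2=(1.4555, -0.5433) x3=(-0.9842, 0.2091)
step 14: x0=(-1.6887, 0.2980) x1=(-0.0024, -0.6596) x2=(1.4396, -0.5320) x3=(-0.9719, 0.2076)
step 15: x0=(-1.7022, 0.2811) x1=(0.0099, -0.6948) x2=(1.4236, -0.5207) x3=(-0.9468, 0.2044)
step 16: x0=(-1.7195, 0.2645) x1=(0.0221, -0.7299) x2=(1.4076, -0.5094) x3=(-0.9169, 0.2006)
step 17: x0=(-1.7374, 0.2480) x1=(0.0342, -0.7649) x2=(1.3916, -0.4982) x3=(-0.8863, 0.1966)
step 18: x0=(-1.7547, 0.2315) x1=(0.0464, -0.7998) x2=(1.3754, -0.4869) x3=(-0.8564, 0.1926)
step 19: x0=(-1.7710, 0.2149) x1=(0.0586, -0.8345) x2=(1.3592, -0.4757) x3=(-0.8275, 0.1886)
step 20: x0=(-1.7865, 0.1983) x1=(0.0709, -0.8691) x2=(1.3430, -0.4644) x3=(-0.7994, 0.1844)
step 21: x0=(-1.8012, 0.1816) x1=(0.0832, -0.9036) x2=(1.3266, -0.4532) x3=(-0.7721, 0.1802)
step 22: x0=(-1.8153, 0.1650) x1=(0.0955, -0.9380) x2=(1.3102, -0.4420) x3=(-0.7455, 0.1759)
step 23: x0=(-1.8289, 0.1484) x1=(0.1080, -0.9722) x2=(1.2937, -0.4309) x3=(-0.7194, 0.1715)
step 24: x0=(-1.8421, 0.1317) x1=(0.1205, -1.0063) x2=(1.2771, -0.4198) x3=(-0.6936, 0.1670)
step 25: x0=(-1.8550, 0.1151) x1=(0.1331, -1.0403) x2=(1.2604, -0.4087) x3=(-0.6682, 0.1624)
step 26: x0=(-1.8676, 0.0985) x1=(0.1458, -1.0741) x2=(1.2437, -0.3977) x3=(-0.6431, 0.1577)
step 27: x0=(-1.8799, 0.0819) x1=(0.1586, -1.1077) x2=(1.2268, -0.3867) x3=(-0.6181, 0.1529)
step 28: x0=(-1.8921, 0.0653) x1=(0.1715, -1.1412) x2=(1.2099, -0.3758) x3=(-0.5933, 0.1481)
step 29: x0=(-1.9042, 0.0487) x1=(0.1845, -1.1746) x2=(1.1928, -0.3649) x3=(-0.5687, 0.1432)
step 30: x0=(-1.9161, 0.0321) x1=(0.1976, -1.2078) x2=(1.1757, -0.3541) x3=(-0.5441, 0.1382)
step 31: x0=(-1.9279, 0.0156) x1=(0.2108, -1.2408) x2=(1.1585, -0.3434) x3=(-0.5196, 0.1331)
step 32: x0=(-1.9396, -0.0010) x1=(0.2241, -1.2737) x2=(1.1413, -0.3327) x3=(-0.4951, 0.1280)
step 33: x0=(-1.9513, -0.0175) x1=(0.2374, -1.3065) x2=(1.1239, -0.3220) x3=(-0.4707, 0.1229)
step 34: x0=(-1.9629, -0.0341) x1=(0.2509, -1.3391) x2=(1.1065, -0.3115) x3=(-0.4463, 0.1177)
step 35: x0=(-1.9744, -0.0506) x1=(0.2644, -1.3716) x2=(1.0890, -0.3009) x3=(-0.4219, 0.1124)
step 36: x0=(-1.9859, -0.0672) x1=(0.2779, -1.4040) x2=(1.0715, -0.2904) x3=(-0.3975, 0.1071)
step 37: x0=(-1.9973, -0.0837) x1=(0.2915, -1.4362) x2=(1.0539, -0.2800) x3=(-0.3731, 0.1017)
step 38: x0=(-2.0087, -0.1003) x1=(0.3052, -1.4683) x2=(1.0362, -0.2696) x3=(-0.3486, 0.0963)

(-2.0087, -0.1003)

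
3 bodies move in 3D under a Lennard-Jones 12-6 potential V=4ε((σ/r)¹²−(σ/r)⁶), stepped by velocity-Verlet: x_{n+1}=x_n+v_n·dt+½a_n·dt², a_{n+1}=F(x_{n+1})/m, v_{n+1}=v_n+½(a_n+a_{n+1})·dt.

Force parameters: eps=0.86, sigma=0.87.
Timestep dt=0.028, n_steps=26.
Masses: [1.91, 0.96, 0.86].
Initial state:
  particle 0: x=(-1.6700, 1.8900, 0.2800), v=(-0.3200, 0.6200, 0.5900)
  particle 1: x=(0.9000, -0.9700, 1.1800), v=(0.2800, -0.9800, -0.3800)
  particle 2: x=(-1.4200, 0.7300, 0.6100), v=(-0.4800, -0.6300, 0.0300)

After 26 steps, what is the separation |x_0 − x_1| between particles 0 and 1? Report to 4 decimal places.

4.9326

step 0: x0=(-1.6700, 1.8900, 0.2800) x1=(0.9000, -0.9700, 1.1800) x2=(-1.4200, 0.7300, 0.6100)
step 1: x0=(-1.6789, 1.9071, 0.2966) x1=(0.9078, -0.9974, 1.1694) x2=(-1.4336, 0.7130, 0.6106)
step 2: x0=(-1.6877, 1.9236, 0.3134) x1=(0.9157, -1.0249, 1.1587) x2=(-1.4474, 0.6973, 0.6110)
step 3: x0=(-1.6964, 1.9396, 0.3302) x1=(0.9235, -1.0523, 1.1481) x2=(-1.4614, 0.6826, 0.6111)
step 4: x0=(-1.7050, 1.9552, 0.3472) x1=(0.9313, -1.0797, 1.1374) x2=(-1.4757, 0.6689, 0.6109)
step 5: x0=(-1.7135, 1.9704, 0.3642) x1=(0.9392, -1.1072, 1.1268) x2=(-1.4900, 0.6561, 0.6106)
step 6: x0=(-1.7220, 1.9852, 0.3814) x1=(0.9470, -1.1346, 1.1161) x2=(-1.5046, 0.6441, 0.6101)
step 7: x0=(-1.7304, 1.9996, 0.3985) x1=(0.9548, -1.1620, 1.1055) x2=(-1.5192, 0.6328, 0.6095)
step 8: x0=(-1.7388, 2.0138, 0.4158) x1=(0.9626, -1.1894, 1.0949) x2=(-1.5339, 0.6222, 0.6088)
step 9: x0=(-1.7471, 2.0277, 0.4330) x1=(0.9704, -1.2169, 1.0842) x2=(-1.5487, 0.6122, 0.6080)
step 10: x0=(-1.7554, 2.0414, 0.4503) x1=(0.9783, -1.2443, 1.0736) x2=(-1.5636, 0.6028, 0.6071)
step 11: x0=(-1.7636, 2.0548, 0.4676) x1=(0.9861, -1.2717, 1.0629) x2=(-1.5786, 0.5939, 0.6062)
step 12: x0=(-1.7719, 2.0680, 0.4850) x1=(0.9939, -1.2991, 1.0523) x2=(-1.5936, 0.5855, 0.6052)
step 13: x0=(-1.7801, 2.0810, 0.5023) x1=(1.0017, -1.3265, 1.0416) x2=(-1.6087, 0.5775, 0.6042)
step 14: x0=(-1.7883, 2.0938, 0.5197) x1=(1.0095, -1.3540, 1.0310) x2=(-1.6238, 0.5699, 0.6032)
step 15: x0=(-1.7964, 2.1065, 0.5370) x1=(1.0173, -1.3814, 1.0203) x2=(-1.6389, 0.5627, 0.6021)
step 16: x0=(-1.8046, 2.1190, 0.5544) x1=(1.0251, -1.4088, 1.0097) x2=(-1.6541, 0.5559, 0.6011)
step 17: x0=(-1.8127, 2.1313, 0.5718) x1=(1.0329, -1.4362, 0.9990) x2=(-1.6693, 0.5493, 0.6000)
step 18: x0=(-1.8209, 2.1435, 0.5892) x1=(1.0407, -1.4636, 0.9884) x2=(-1.6846, 0.5431, 0.5989)
step 19: x0=(-1.8290, 2.1556, 0.6066) x1=(1.0485, -1.4910, 0.9777) x2=(-1.6999, 0.5371, 0.5978)
step 20: x0=(-1.8371, 2.1676, 0.6240) x1=(1.0563, -1.5184, 0.9671) x2=(-1.7151, 0.5314, 0.5968)
step 21: x0=(-1.8452, 2.1794, 0.6414) x1=(1.0641, -1.5458, 0.9564) x2=(-1.7304, 0.5260, 0.5957)
step 22: x0=(-1.8533, 2.1912, 0.6588) x1=(1.0719, -1.5732, 0.9458) x2=(-1.7458, 0.5207, 0.5946)
step 23: x0=(-1.8614, 2.2028, 0.6761) x1=(1.0797, -1.6006, 0.9351) x2=(-1.7611, 0.5157, 0.5936)
step 24: x0=(-1.8695, 2.2144, 0.6935) x1=(1.0875, -1.6281, 0.9245) x2=(-1.7764, 0.5109, 0.5925)
step 25: x0=(-1.8775, 2.2259, 0.7109) x1=(1.0953, -1.6555, 0.9139) x2=(-1.7918, 0.5063, 0.5915)
step 26: x0=(-1.8856, 2.2373, 0.7282) x1=(1.1031, -1.6829, 0.9032) x2=(-1.8071, 0.5018, 0.5904)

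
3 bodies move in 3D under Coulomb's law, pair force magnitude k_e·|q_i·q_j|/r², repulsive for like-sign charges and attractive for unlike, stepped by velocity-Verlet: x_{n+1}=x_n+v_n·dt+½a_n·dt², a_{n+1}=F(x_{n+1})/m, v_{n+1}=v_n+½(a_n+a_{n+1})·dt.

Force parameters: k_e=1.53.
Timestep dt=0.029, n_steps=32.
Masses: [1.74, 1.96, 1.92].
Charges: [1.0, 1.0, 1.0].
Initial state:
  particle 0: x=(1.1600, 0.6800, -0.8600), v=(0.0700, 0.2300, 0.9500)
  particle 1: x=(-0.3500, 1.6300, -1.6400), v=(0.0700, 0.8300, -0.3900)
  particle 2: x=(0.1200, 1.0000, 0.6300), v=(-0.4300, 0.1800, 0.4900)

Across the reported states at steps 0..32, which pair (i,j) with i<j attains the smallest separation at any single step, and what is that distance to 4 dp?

pair (0,2), distance 1.8395

step 0: x0=(1.1600, 0.6800, -0.8600) x1=(-0.3500, 1.6300, -1.6400) x2=(0.1200, 1.0000, 0.6300)
step 1: x0=(1.1622, 0.6866, -0.8325) x1=(-0.3480, 1.6541, -1.6514) x2=(0.1075, 1.0052, 0.6443)
step 2: x0=(1.1646, 0.6931, -0.8051) x1=(-0.3462, 1.6784, -1.6630) x2=(0.0949, 1.0104, 0.6590)
step 3: x0=(1.1673, 0.6994, -0.7778) x1=(-0.3446, 1.7027, -1.6747) x2=(0.0822, 1.0157, 0.6738)
step 4: x0=(1.1703, 0.7056, -0.7506) x1=(-0.3431, 1.7272, -1.6866) x2=(0.0694, 1.0209, 0.6890)
step 5: x0=(1.1735, 0.7117, -0.7234) x1=(-0.3417, 1.7517, -1.6987) x2=(0.0565, 1.0261, 0.7043)
step 6: x0=(1.1770, 0.7177, -0.6964) x1=(-0.3404, 1.7764, -1.7110) x2=(0.0435, 1.0314, 0.7200)
step 7: x0=(1.1807, 0.7235, -0.6694) x1=(-0.3393, 1.8012, -1.7234) x2=(0.0304, 1.0366, 0.7359)
step 8: x0=(1.1847, 0.7293, -0.6426) x1=(-0.3383, 1.8261, -1.7360) x2=(0.0171, 1.0419, 0.7520)
step 9: x0=(1.1890, 0.7349, -0.6158) x1=(-0.3373, 1.8510, -1.7487) x2=(0.0038, 1.0471, 0.7684)
step 10: x0=(1.1934, 0.7404, -0.5891) x1=(-0.3365, 1.8761, -1.7616) x2=(-0.0096, 1.0524, 0.7850)
step 11: x0=(1.1982, 0.7458, -0.5625) x1=(-0.3358, 1.9013, -1.7747) x2=(-0.0232, 1.0577, 0.8018)
step 12: x0=(1.2031, 0.7511, -0.5360) x1=(-0.3352, 1.9265, -1.7879) x2=(-0.0369, 1.0629, 0.8189)
step 13: x0=(1.2083, 0.7562, -0.5095) x1=(-0.3347, 1.9519, -1.8012) x2=(-0.0507, 1.0682, 0.8362)
step 14: x0=(1.2137, 0.7613, -0.4831) x1=(-0.3343, 1.9773, -1.8147) x2=(-0.0646, 1.0735, 0.8537)
step 15: x0=(1.2194, 0.7663, -0.4568) x1=(-0.3339, 2.0028, -1.8284) x2=(-0.0786, 1.0788, 0.8714)
step 16: x0=(1.2253, 0.7711, -0.4306) x1=(-0.3336, 2.0284, -1.8422) x2=(-0.0928, 1.0841, 0.8893)
step 17: x0=(1.2314, 0.7759, -0.4045) x1=(-0.3334, 2.0541, -1.8561) x2=(-0.1071, 1.0894, 0.9075)
step 18: x0=(1.2377, 0.7806, -0.3784) x1=(-0.3333, 2.0799, -1.8701) x2=(-0.1215, 1.0947, 0.9258)
step 19: x0=(1.2442, 0.7852, -0.3524) x1=(-0.3333, 2.1057, -1.8843) x2=(-0.1360, 1.1000, 0.9443)
step 20: x0=(1.2510, 0.7897, -0.3264) x1=(-0.3333, 2.1316, -1.8986) x2=(-0.1507, 1.1053, 0.9631)
step 21: x0=(1.2579, 0.7941, -0.3006) x1=(-0.3334, 2.1576, -1.9130) x2=(-0.1655, 1.1106, 0.9820)
step 22: x0=(1.2651, 0.7984, -0.2747) x1=(-0.3335, 2.1837, -1.9276) x2=(-0.1804, 1.1159, 1.0011)
step 23: x0=(1.2725, 0.8026, -0.2490) x1=(-0.3337, 2.2098, -1.9423) x2=(-0.1954, 1.1212, 1.0204)
step 24: x0=(1.2801, 0.8068, -0.2233) x1=(-0.3339, 2.2360, -1.9571) x2=(-0.2106, 1.1266, 1.0398)
step 25: x0=(1.2878, 0.8108, -0.1977) x1=(-0.3343, 2.2623, -1.9720) x2=(-0.2259, 1.1319, 1.0595)
step 26: x0=(1.2958, 0.8148, -0.1721) x1=(-0.3346, 2.2886, -1.9870) x2=(-0.2413, 1.1372, 1.0792)
step 27: x0=(1.3040, 0.8187, -0.1466) x1=(-0.3350, 2.3150, -2.0021) x2=(-0.2568, 1.1426, 1.0992)
step 28: x0=(1.3123, 0.8226, -0.1212) x1=(-0.3355, 2.3415, -2.0173) x2=(-0.2725, 1.1479, 1.1193)
step 29: x0=(1.3209, 0.8263, -0.0958) x1=(-0.3359, 2.3680, -2.0327) x2=(-0.2883, 1.1533, 1.1396)
step 30: x0=(1.3296, 0.8300, -0.0704) x1=(-0.3365, 2.3946, -2.0481) x2=(-0.3042, 1.1586, 1.1600)
step 31: x0=(1.3385, 0.8337, -0.0451) x1=(-0.3370, 2.4212, -2.0636) x2=(-0.3203, 1.1640, 1.1806)
step 32: x0=(1.3476, 0.8372, -0.0199) x1=(-0.3377, 2.4479, -2.0793) x2=(-0.3364, 1.1694, 1.2013)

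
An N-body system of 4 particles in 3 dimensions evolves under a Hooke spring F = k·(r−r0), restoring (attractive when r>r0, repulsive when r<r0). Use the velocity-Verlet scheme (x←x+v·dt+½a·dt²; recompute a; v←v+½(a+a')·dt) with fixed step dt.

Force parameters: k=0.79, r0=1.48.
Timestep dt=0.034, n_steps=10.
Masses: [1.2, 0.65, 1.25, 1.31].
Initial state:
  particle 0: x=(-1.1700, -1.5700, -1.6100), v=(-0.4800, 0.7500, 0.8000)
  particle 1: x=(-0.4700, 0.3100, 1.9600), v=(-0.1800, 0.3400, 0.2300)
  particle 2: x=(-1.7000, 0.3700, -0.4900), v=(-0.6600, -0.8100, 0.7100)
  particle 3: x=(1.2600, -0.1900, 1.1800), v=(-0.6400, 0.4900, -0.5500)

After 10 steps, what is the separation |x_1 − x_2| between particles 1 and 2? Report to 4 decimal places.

2.3746

step 0: x0=(-1.1700, -1.5700, -1.6100) x1=(-0.4700, 0.3100, 1.9600) x2=(-1.7000, 0.3700, -0.4900) x3=(1.2600, -0.1900, 1.1800)
step 1: x0=(-1.1856, -1.5435, -1.5811) x1=(-0.4765, 0.3206, 1.9653) x2=(-1.7215, 0.3421, -0.4652) x3=(1.2370, -0.1735, 1.1604)
step 2: x0=(-1.1999, -1.5149, -1.5489) x1=(-0.4839, 0.3295, 1.9656) x2=(-1.7413, 0.3135, -0.4393) x3=(1.2114, -0.1573, 1.1392)
step 3: x0=(-1.2129, -1.4843, -1.5135) x1=(-0.4922, 0.3365, 1.9609) x2=(-1.7593, 0.2842, -0.4121) x3=(1.1834, -0.1414, 1.1163)
step 4: x0=(-1.2245, -1.4518, -1.4749) x1=(-0.5013, 0.3417, 1.9514) x2=(-1.7756, 0.2544, -0.3839) x3=(1.1530, -0.1258, 1.0918)
step 5: x0=(-1.2348, -1.4175, -1.4333) x1=(-0.5113, 0.3451, 1.9372) x2=(-1.7902, 0.2241, -0.3544) x3=(1.1201, -0.1106, 1.0658)
step 6: x0=(-1.2439, -1.3814, -1.3888) x1=(-0.5223, 0.3468, 1.9183) x2=(-1.8030, 0.1934, -0.3240) x3=(1.0849, -0.0957, 1.0384)
step 7: x0=(-1.2516, -1.3436, -1.3414) x1=(-0.5341, 0.3468, 1.8950) x2=(-1.8143, 0.1623, -0.2924) x3=(1.0475, -0.0812, 1.0096)
step 8: x0=(-1.2581, -1.3042, -1.2913) x1=(-0.5468, 0.3451, 1.8674) x2=(-1.8239, 0.1310, -0.2599) x3=(1.0078, -0.0670, 0.9794)
step 9: x0=(-1.2634, -1.2633, -1.2386) x1=(-0.5604, 0.3418, 1.8358) x2=(-1.8320, 0.0994, -0.2264) x3=(0.9660, -0.0532, 0.9481)
step 10: x0=(-1.2675, -1.2210, -1.1835) x1=(-0.5750, 0.3370, 1.8002) x2=(-1.8386, 0.0676, -0.1921) x3=(0.9221, -0.0398, 0.9156)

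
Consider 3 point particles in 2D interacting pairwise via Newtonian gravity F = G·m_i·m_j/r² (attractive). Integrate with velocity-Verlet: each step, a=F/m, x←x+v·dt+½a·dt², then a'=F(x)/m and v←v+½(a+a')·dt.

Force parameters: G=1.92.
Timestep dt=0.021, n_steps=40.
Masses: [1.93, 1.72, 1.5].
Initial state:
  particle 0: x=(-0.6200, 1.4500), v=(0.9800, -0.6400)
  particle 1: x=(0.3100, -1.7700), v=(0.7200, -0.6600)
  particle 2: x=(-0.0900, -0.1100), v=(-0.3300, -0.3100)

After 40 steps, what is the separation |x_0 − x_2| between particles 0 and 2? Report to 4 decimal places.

step 0: x0=(-0.6200, 1.4500) x1=(0.3100, -1.7700) x2=(-0.0900, -0.1100)
step 1: x0=(-0.5993, 1.4363) x1=(0.3250, -1.7836) x2=(-0.0970, -0.1165)
step 2: x0=(-0.5785, 1.4220) x1=(0.3400, -1.7966) x2=(-0.1040, -0.1228)
step 3: x0=(-0.5574, 1.4071) x1=(0.3547, -1.8091) x2=(-0.1111, -0.1291)
step 4: x0=(-0.5362, 1.3916) x1=(0.3693, -1.8210) x2=(-0.1182, -0.1351)
step 5: x0=(-0.5149, 1.3755) x1=(0.3838, -1.8324) x2=(-0.1254, -0.1410)
step 6: x0=(-0.4933, 1.3587) x1=(0.3980, -1.8433) x2=(-0.1327, -0.1468)
step 7: x0=(-0.4716, 1.3414) x1=(0.4122, -1.8536) x2=(-0.1399, -0.1522)
step 8: x0=(-0.4498, 1.3233) x1=(0.4262, -1.8634) x2=(-0.1471, -0.1575)
step 9: x0=(-0.4278, 1.3046) x1=(0.4400, -1.8727) x2=(-0.1544, -0.1624)
step 10: x0=(-0.4056, 1.2852) x1=(0.4536, -1.8815) x2=(-0.1616, -0.1671)
step 11: x0=(-0.3833, 1.2651) x1=(0.4671, -1.8898) x2=(-0.1688, -0.1714)
step 12: x0=(-0.3609, 1.2443) x1=(0.4804, -1.8975) x2=(-0.1760, -0.1754)
step 13: x0=(-0.3384, 1.2227) x1=(0.4935, -1.9048) x2=(-0.1832, -0.1790)
step 14: x0=(-0.3158, 1.2003) x1=(0.5064, -1.9116) x2=(-0.1902, -0.1821)
step 15: x0=(-0.2931, 1.1772) x1=(0.5192, -1.9179) x2=(-0.1972, -0.1848)
step 16: x0=(-0.2703, 1.1532) x1=(0.5318, -1.9237) x2=(-0.2041, -0.1871)
step 17: x0=(-0.2474, 1.1284) x1=(0.5442, -1.9290) x2=(-0.2109, -0.1887)
step 18: x0=(-0.2245, 1.1027) x1=(0.5565, -1.9338) x2=(-0.2175, -0.1898)
step 19: x0=(-0.2015, 1.0762) x1=(0.5685, -1.9382) x2=(-0.2240, -0.1903)
step 20: x0=(-0.1785, 1.0486) x1=(0.5804, -1.9421) x2=(-0.2303, -0.1902)
step 21: x0=(-0.1556, 1.0202) x1=(0.5921, -1.9455) x2=(-0.2364, -0.1893)
step 22: x0=(-0.1326, 0.9906) x1=(0.6035, -1.9484) x2=(-0.2422, -0.1877)
step 23: x0=(-0.1097, 0.9601) x1=(0.6149, -1.9509) x2=(-0.2478, -0.1852)
step 24: x0=(-0.0868, 0.9284) x1=(0.6260, -1.9529) x2=(-0.2531, -0.1819)
step 25: x0=(-0.0641, 0.8956) x1=(0.6369, -1.9544) x2=(-0.2580, -0.1776)
step 26: x0=(-0.0415, 0.8616) x1=(0.6476, -1.9554) x2=(-0.2625, -0.1724)
step 27: x0=(-0.0191, 0.8262) x1=(0.6582, -1.9560) x2=(-0.2665, -0.1659)
step 28: x0=(0.0031, 0.7896) x1=(0.6685, -1.9561) x2=(-0.2700, -0.1583)
step 29: x0=(0.0249, 0.7515) x1=(0.6787, -1.9557) x2=(-0.2729, -0.1494)
step 30: x0=(0.0463, 0.7118) x1=(0.6887, -1.9549) x2=(-0.2750, -0.1391)
step 31: x0=(0.0673, 0.6706) x1=(0.6985, -1.9535) x2=(-0.2762, -0.1273)
step 32: x0=(0.0876, 0.6276) x1=(0.7081, -1.9517) x2=(-0.2765, -0.1137)
step 33: x0=(0.1071, 0.5827) x1=(0.7175, -1.9494) x2=(-0.2755, -0.0983)
step 34: x0=(0.1257, 0.5359) x1=(0.7267, -1.9467) x2=(-0.2731, -0.0809)
step 35: x0=(0.1430, 0.4868) x1=(0.7357, -1.9434) x2=(-0.2689, -0.0612)
step 36: x0=(0.1588, 0.4353) x1=(0.7445, -1.9396) x2=(-0.2624, -0.0390)
step 37: x0=(0.1726, 0.3813) x1=(0.7531, -1.9354) x2=(-0.2531, -0.0140)
step 38: x0=(0.1836, 0.3244) x1=(0.7616, -1.9306) x2=(-0.2401, 0.0140)
step 39: x0=(0.1910, 0.2645) x1=(0.7698, -1.9252) x2=(-0.2221, 0.0452)
step 40: x0=(0.1933, 0.2017) x1=(0.7778, -1.9194) x2=(-0.1975, 0.0796)

0.4095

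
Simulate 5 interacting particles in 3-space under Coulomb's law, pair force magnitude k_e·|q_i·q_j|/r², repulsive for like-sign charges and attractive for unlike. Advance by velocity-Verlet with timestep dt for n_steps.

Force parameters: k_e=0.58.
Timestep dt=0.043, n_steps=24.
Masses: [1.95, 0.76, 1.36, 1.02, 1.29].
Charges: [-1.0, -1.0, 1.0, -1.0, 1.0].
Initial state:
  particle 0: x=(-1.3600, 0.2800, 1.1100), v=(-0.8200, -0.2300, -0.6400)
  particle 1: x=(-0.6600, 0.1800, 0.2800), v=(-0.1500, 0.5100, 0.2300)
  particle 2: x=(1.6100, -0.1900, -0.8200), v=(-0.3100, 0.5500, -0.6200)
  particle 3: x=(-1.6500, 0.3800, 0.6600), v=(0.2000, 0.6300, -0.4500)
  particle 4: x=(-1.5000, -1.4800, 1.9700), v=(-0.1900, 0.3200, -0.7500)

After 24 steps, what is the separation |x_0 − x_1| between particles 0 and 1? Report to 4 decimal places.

2.1401

step 0: x0=(-1.3600, 0.2800, 1.1100) x1=(-0.6600, 0.1800, 0.2800) x2=(1.6100, -0.1900, -0.8200) x3=(-1.6500, 0.3800, 0.6600) x4=(-1.5000, -1.4800, 1.9700)
step 1: x0=(-1.3949, 0.2699, 1.0834) x1=(-0.6655, 0.2017, 0.2893) x2=(1.5966, -0.1663, -0.8466) x3=(-1.6427, 0.4074, 0.6394) x4=(-1.5082, -1.4660, 1.9376)
step 2: x0=(-1.4292, 0.2592, 1.0589) x1=(-0.6688, 0.2228, 0.2973) x2=(1.5830, -0.1426, -0.8732) x3=(-1.6380, 0.4358, 0.6160) x4=(-1.5163, -1.4517, 1.9050)
step 3: x0=(-1.4629, 0.2476, 1.0365) x1=(-0.6700, 0.2435, 0.3041) x2=(1.5692, -0.1188, -0.8996) x3=(-1.6356, 0.4656, 0.5896) x4=(-1.5244, -1.4369, 1.8721)
step 4: x0=(-1.4963, 0.2351, 1.0162) x1=(-0.6689, 0.2637, 0.3097) x2=(1.5552, -0.0950, -0.9260) x3=(-1.6354, 0.4969, 0.5604) x4=(-1.5325, -1.4217, 1.8390)
step 5: x0=(-1.5296, 0.2216, 0.9978) x1=(-0.6656, 0.2834, 0.3143) x2=(1.5411, -0.0712, -0.9522) x3=(-1.6369, 0.5300, 0.5285) x4=(-1.5406, -1.4061, 1.8056)
step 6: x0=(-1.5629, 0.2069, 0.9811) x1=(-0.6600, 0.3027, 0.3180) x2=(1.5268, -0.0473, -0.9784) x3=(-1.6399, 0.5649, 0.4943) x4=(-1.5487, -1.3900, 1.7720)
step 7: x0=(-1.5963, 0.1912, 0.9658) x1=(-0.6522, 0.3215, 0.3208) x2=(1.5122, -0.0233, -1.0045) x3=(-1.6441, 0.6016, 0.4581) x4=(-1.5568, -1.3735, 1.7381)
step 8: x0=(-1.6299, 0.1745, 0.9519) x1=(-0.6421, 0.3399, 0.3228) x2=(1.4976, 0.0007, -1.0305) x3=(-1.6493, 0.6398, 0.4201) x4=(-1.5648, -1.3565, 1.7039)
step 9: x0=(-1.6637, 0.1568, 0.9391) x1=(-0.6299, 0.3579, 0.3243) x2=(1.4827, 0.0247, -1.0564) x3=(-1.6554, 0.6796, 0.3807) x4=(-1.5729, -1.3390, 1.6695)
step 10: x0=(-1.6979, 0.1382, 0.9272) x1=(-0.6157, 0.3754, 0.3252) x2=(1.4677, 0.0488, -1.0822) x3=(-1.6623, 0.7207, 0.3401) x4=(-1.5809, -1.3211, 1.6348)
step 11: x0=(-1.7323, 0.1188, 0.9161) x1=(-0.5995, 0.3926, 0.3257) x2=(1.4525, 0.0729, -1.1079) x3=(-1.6698, 0.7629, 0.2985) x4=(-1.5889, -1.3027, 1.5999)
step 12: x0=(-1.7670, 0.0987, 0.9057) x1=(-0.5815, 0.4093, 0.3259) x2=(1.4371, 0.0971, -1.1335) x3=(-1.6780, 0.8063, 0.2560) x4=(-1.5970, -1.2837, 1.5646)
step 13: x0=(-1.8019, 0.0779, 0.8959) x1=(-0.5617, 0.4256, 0.3258) x2=(1.4215, 0.1213, -1.1590) x3=(-1.6866, 0.8505, 0.2128) x4=(-1.6050, -1.2643, 1.5291)
step 14: x0=(-1.8371, 0.0563, 0.8866) x1=(-0.5404, 0.4416, 0.3255) x2=(1.4058, 0.1455, -1.1844) x3=(-1.6958, 0.8956, 0.1689) x4=(-1.6131, -1.2442, 1.4934)
step 15: x0=(-1.8725, 0.0342, 0.8778) x1=(-0.5176, 0.4572, 0.3251) x2=(1.3899, 0.1698, -1.2097) x3=(-1.7054, 0.9414, 0.1245) x4=(-1.6211, -1.2237, 1.4573)
step 16: x0=(-1.9081, 0.0114, 0.8694) x1=(-0.4935, 0.4724, 0.3246) x2=(1.3738, 0.1941, -1.2349) x3=(-1.7153, 0.9878, 0.0795) x4=(-1.6293, -1.2025, 1.4210)
step 17: x0=(-1.9439, -0.0119, 0.8615) x1=(-0.4681, 0.4873, 0.3240) x2=(1.3576, 0.2185, -1.2600) x3=(-1.7256, 1.0348, 0.0341) x4=(-1.6374, -1.1807, 1.3843)
step 18: x0=(-1.9797, -0.0358, 0.8538) x1=(-0.4416, 0.5018, 0.3233) x2=(1.3412, 0.2429, -1.2850) x3=(-1.7362, 1.0823, -0.0118) x4=(-1.6457, -1.1583, 1.3474)
step 19: x0=(-2.0157, -0.0603, 0.8466) x1=(-0.4140, 0.5160, 0.3226) x2=(1.3246, 0.2674, -1.3098) x3=(-1.7471, 1.1302, -0.0580) x4=(-1.6540, -1.1353, 1.3101)
step 20: x0=(-2.0517, -0.0854, 0.8396) x1=(-0.3854, 0.5298, 0.3219) x2=(1.3078, 0.2919, -1.3346) x3=(-1.7582, 1.1785, -0.1046) x4=(-1.6625, -1.1116, 1.2726)
step 21: x0=(-2.0878, -0.1110, 0.8329) x1=(-0.3559, 0.5434, 0.3211) x2=(1.2909, 0.3164, -1.3592) x3=(-1.7695, 1.2272, -0.1515) x4=(-1.6710, -1.0871, 1.2347)
step 22: x0=(-2.1238, -0.1372, 0.8265) x1=(-0.3256, 0.5566, 0.3204) x2=(1.2738, 0.3410, -1.3837) x3=(-1.7810, 1.2762, -0.1986) x4=(-1.6798, -1.0619, 1.1965)
step 23: x0=(-2.1598, -0.1639, 0.8204) x1=(-0.2946, 0.5696, 0.3196) x2=(1.2565, 0.3656, -1.4081) x3=(-1.7927, 1.3254, -0.2460) x4=(-1.6888, -1.0359, 1.1580)
step 24: x0=(-2.1957, -0.1912, 0.8145) x1=(-0.2629, 0.5823, 0.3188) x2=(1.2391, 0.3903, -1.4323) x3=(-1.8045, 1.3749, -0.2937) x4=(-1.6981, -1.0091, 1.1191)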